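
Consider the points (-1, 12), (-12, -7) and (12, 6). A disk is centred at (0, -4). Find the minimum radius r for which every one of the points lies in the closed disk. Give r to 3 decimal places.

The required radius is the distance from (0, -4) to the farthest point.
Squared distances: 257, 153, 244.
Maximum is 257, attained at (-1, 12).
r = √257 ≈ 16.031.

16.031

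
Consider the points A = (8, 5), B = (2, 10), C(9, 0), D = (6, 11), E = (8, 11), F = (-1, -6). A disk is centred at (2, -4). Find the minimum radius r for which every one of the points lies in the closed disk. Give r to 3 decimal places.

The required radius is the distance from (2, -4) to the farthest point.
Squared distances: 117, 196, 65, 241, 261, 13.
Maximum is 261, attained at E.
r = √261 ≈ 16.155.

16.155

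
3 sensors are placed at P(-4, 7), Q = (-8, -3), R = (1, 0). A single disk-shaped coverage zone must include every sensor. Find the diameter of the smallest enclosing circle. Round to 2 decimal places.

11.27

Side lengths²: PQ² = 116, PR² = 74, QR² = 90.
Since PQ² = 116 < 90 + 74 = 164, the triangle is acute, so the smallest enclosing circle is the circumcircle.
Circumcentre = (-58/13, 18/13), r² = 5365/169.
Diameter = 2r = 2√(5365/169) ≈ 11.27.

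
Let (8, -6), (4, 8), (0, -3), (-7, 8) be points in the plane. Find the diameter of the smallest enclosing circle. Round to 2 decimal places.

20.52

By Welzl's lemma the MEC is supported by two points (diametrically opposite) or three points (on a circumcircle).
The farthest pair is (8, -6)–(-7, 8) with squared distance 421. The circle on this segment as diameter has centre (0.5, 1) and r² = 421/4 = 105.25.
Check (4, 8): distance² to centre = 61.25 ≤ 105.25, so it lies inside.
All remaining points lie in this disk, and no smaller disk contains both endpoints, so this is the minimum enclosing circle.
Diameter = 2r = 2√(105.25) ≈ 20.52.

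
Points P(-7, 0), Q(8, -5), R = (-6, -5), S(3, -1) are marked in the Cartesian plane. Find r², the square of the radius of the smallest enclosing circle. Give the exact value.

62.5

A smallest enclosing disk is always determined by at most three of the input points on its boundary.
The farthest pair is P–Q with squared distance 250. The circle on this segment as diameter has centre (0.5, -2.5) and r² = 250/4 = 62.5.
Check R: distance² to centre = 48.5 ≤ 62.5, so it lies inside.
All remaining points lie in this disk, and no smaller disk contains both endpoints, so this is the minimum enclosing circle.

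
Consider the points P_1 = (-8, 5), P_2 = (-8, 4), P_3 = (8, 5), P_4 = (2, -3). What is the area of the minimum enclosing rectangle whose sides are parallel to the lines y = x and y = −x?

153

In coordinates u = x + y, v = x − y the rectangle is axis-aligned; the map (x,y)→(u,v) scales areas by 2.
u-values: -3, -4, 13, -1; range = 13 − (-4) = 17.
v-values: -13, -12, 3, 5; range = 5 − (-13) = 18.
Area = (17 × 18) / 2 = 153.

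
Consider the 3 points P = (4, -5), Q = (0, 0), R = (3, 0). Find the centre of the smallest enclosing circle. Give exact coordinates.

(2, -2.5)

Side lengths²: PQ² = 41, PR² = 26, QR² = 9.
Since PQ² = 41 ≥ 26 + 9 = 35, the angle opposite PQ is not acute, so the smallest enclosing circle has PQ as diameter.
Centre = midpoint of PQ = (2, -2.5), r² = 41/4 = 10.25.
Centre = (2, -2.5).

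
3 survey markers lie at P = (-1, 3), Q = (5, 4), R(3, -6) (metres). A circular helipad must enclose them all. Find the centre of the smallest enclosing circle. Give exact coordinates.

(157/58, -43/58)

Side lengths²: PQ² = 37, PR² = 97, QR² = 104.
Since QR² = 104 < 97 + 37 = 134, the triangle is acute, so the smallest enclosing circle is the circumcircle.
Circumcentre = (157/58, -43/58), r² = 46657/1682.
Centre = (157/58, -43/58).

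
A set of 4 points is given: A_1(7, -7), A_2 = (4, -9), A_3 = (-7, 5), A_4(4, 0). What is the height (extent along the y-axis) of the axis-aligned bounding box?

max y = 5, min y = -9, so height = 14.

14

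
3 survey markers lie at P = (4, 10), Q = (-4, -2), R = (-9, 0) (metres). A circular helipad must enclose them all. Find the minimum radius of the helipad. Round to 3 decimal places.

8.201

Side lengths²: PQ² = 208, PR² = 269, QR² = 29.
Since PR² = 269 ≥ 208 + 29 = 237, the angle opposite PR is not acute, so the smallest enclosing circle has PR as diameter.
Centre = midpoint of PR = (-2.5, 5), r² = 269/4 = 67.25.
r = √(67.25) ≈ 8.201.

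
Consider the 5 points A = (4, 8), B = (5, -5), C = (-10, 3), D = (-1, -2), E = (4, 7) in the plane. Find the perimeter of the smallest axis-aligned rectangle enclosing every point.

56

Width = max x − min x = 5 − (-10) = 15.
Height = max y − min y = 8 − (-5) = 13.
Perimeter = 2(15 + 13) = 56.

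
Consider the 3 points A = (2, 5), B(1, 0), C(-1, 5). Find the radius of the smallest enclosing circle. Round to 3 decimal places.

2.746

Side lengths²: AB² = 26, AC² = 9, BC² = 29.
Since BC² = 29 < 26 + 9 = 35, the triangle is acute, so the smallest enclosing circle is the circumcircle.
Circumcentre = (0.5, 2.7), r² = 7.54.
r = √(7.54) ≈ 2.746.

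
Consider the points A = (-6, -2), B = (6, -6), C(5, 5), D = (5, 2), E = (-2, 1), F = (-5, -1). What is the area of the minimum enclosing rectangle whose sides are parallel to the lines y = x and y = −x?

In coordinates u = x + y, v = x − y the rectangle is axis-aligned; the map (x,y)→(u,v) scales areas by 2.
u-values: -8, 0, 10, 7, -1, -6; range = 10 − (-8) = 18.
v-values: -4, 12, 0, 3, -3, -4; range = 12 − (-4) = 16.
Area = (18 × 16) / 2 = 144.

144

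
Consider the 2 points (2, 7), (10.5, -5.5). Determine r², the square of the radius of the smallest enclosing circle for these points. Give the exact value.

57.125

The smallest circle enclosing two points has them as diameter endpoints.
Centre = midpoint = (6.25, 0.75); r² = |(2, 7)−(10.5, -5.5)|²/4 = 228.5/4 = 57.125.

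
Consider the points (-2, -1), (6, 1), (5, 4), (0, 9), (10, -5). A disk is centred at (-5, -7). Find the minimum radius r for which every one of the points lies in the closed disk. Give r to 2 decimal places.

16.76

The required radius is the distance from (-5, -7) to the farthest point.
Squared distances: 45, 185, 221, 281, 229.
Maximum is 281, attained at (0, 9).
r = √281 ≈ 16.76.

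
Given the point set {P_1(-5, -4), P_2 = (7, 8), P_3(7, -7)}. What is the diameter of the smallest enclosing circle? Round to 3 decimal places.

Side lengths²: P_1P_2² = 288, P_1P_3² = 153, P_2P_3² = 225.
Since P_1P_2² = 288 < 225 + 153 = 378, the triangle is acute, so the smallest enclosing circle is the circumcircle.
Circumcentre = (2.5, 0.5), r² = 76.5.
Diameter = 2r = 2√(76.5) ≈ 17.493.

17.493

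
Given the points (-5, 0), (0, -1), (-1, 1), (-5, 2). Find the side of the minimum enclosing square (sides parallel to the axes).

The bounding box has width 5 and height 3.
An axis-aligned square enclosing the set must have side ≥ max(width, height).
So the minimum side is max(5, 3) = 5.

5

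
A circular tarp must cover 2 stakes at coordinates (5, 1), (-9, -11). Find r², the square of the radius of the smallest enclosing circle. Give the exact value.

85

The smallest circle enclosing two points has them as diameter endpoints.
Centre = midpoint = (-2, -5); r² = |(5, 1)−(-9, -11)|²/4 = 340/4 = 85.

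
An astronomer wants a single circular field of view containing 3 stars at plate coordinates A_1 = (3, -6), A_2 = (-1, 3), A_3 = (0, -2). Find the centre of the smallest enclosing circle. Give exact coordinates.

(1, -1.5)

Side lengths²: A_1A_2² = 97, A_1A_3² = 25, A_2A_3² = 26.
Since A_1A_2² = 97 ≥ 26 + 25 = 51, the angle opposite A_1A_2 is not acute, so the smallest enclosing circle has A_1A_2 as diameter.
Centre = midpoint of A_1A_2 = (1, -1.5), r² = 97/4 = 24.25.
Centre = (1, -1.5).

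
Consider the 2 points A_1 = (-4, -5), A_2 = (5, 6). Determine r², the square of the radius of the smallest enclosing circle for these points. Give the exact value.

50.5

The smallest circle enclosing two points has them as diameter endpoints.
Centre = midpoint = (0.5, 0.5); r² = |A_1A_2|²/4 = 202/4 = 50.5.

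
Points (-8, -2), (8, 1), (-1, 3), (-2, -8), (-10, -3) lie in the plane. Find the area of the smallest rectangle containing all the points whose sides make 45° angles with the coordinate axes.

154

In coordinates u = x + y, v = x − y the rectangle is axis-aligned; the map (x,y)→(u,v) scales areas by 2.
u-values: -10, 9, 2, -10, -13; range = 9 − (-13) = 22.
v-values: -6, 7, -4, 6, -7; range = 7 − (-7) = 14.
Area = (22 × 14) / 2 = 154.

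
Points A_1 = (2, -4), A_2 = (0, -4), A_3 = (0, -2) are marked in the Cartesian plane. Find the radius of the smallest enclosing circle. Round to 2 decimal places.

1.41

Side lengths²: A_1A_2² = 4, A_1A_3² = 8, A_2A_3² = 4.
Since A_1A_3² = 8 ≥ 4 + 4 = 8, the angle opposite A_1A_3 is not acute, so the smallest enclosing circle has A_1A_3 as diameter.
Centre = midpoint of A_1A_3 = (1, -3), r² = 8/4 = 2.
r = √2 ≈ 1.41.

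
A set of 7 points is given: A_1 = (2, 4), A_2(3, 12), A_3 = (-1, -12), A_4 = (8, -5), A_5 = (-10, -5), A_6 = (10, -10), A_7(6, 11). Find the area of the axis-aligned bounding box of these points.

x ranges over [-10, 10], width 20.
y ranges over [-12, 12], height 24.
Area = 20 × 24 = 480.

480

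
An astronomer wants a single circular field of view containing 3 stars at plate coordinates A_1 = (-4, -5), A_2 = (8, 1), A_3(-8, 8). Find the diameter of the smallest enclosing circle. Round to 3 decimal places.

17.705

Side lengths²: A_1A_2² = 180, A_1A_3² = 185, A_2A_3² = 305.
Since A_2A_3² = 305 < 185 + 180 = 365, the triangle is acute, so the smallest enclosing circle is the circumcircle.
Circumcentre = (-7/12, 19/6), r² = 11285/144.
Diameter = 2r = 2√(11285/144) ≈ 17.705.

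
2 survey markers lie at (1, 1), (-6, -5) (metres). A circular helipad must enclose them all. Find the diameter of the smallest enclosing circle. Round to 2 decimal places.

The smallest circle enclosing two points has them as diameter endpoints.
Centre = midpoint = (-2.5, -2); r² = |(1, 1)−(-6, -5)|²/4 = 85/4 = 21.25.
Diameter = 2r = 2√(21.25) ≈ 9.22.

9.22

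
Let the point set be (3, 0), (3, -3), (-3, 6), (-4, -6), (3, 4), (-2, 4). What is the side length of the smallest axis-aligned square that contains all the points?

The bounding box has width 7 and height 12.
An axis-aligned square enclosing the set must have side ≥ max(width, height).
So the minimum side is max(7, 12) = 12.

12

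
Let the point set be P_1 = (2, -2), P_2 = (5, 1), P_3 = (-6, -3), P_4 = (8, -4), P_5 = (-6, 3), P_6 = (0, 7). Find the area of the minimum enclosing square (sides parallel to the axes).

196

The bounding box has width 14 and height 11.
An axis-aligned square enclosing the set must have side ≥ max(width, height).
So the minimum side is max(14, 11) = 14.
Area = 14² = 196.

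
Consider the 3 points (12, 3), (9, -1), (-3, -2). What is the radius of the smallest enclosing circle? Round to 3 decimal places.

7.906

Call the three points A, B, C in the order given.
Side lengths²: AB² = 25, AC² = 250, BC² = 145.
Since AC² = 250 ≥ 145 + 25 = 170, the angle opposite AC is not acute, so the smallest enclosing circle has AC as diameter.
Centre = midpoint of AC = (4.5, 0.5), r² = 250/4 = 62.5.
r = √(62.5) ≈ 7.906.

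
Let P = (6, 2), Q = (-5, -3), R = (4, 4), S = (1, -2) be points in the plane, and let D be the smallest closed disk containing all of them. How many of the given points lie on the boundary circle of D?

By Welzl's lemma the MEC is supported by two points (diametrically opposite) or three points (on a circumcircle).
The farthest pair is P–Q with squared distance 146. The circle on this segment as diameter has centre (0.5, -0.5) and r² = 146/4 = 36.5.
Check R: distance² to centre = 32.5 ≤ 36.5, so it lies inside.
All remaining points lie in this disk, and no smaller disk contains both endpoints, so this is the minimum enclosing circle.
The points at distance exactly r from the centre are P, Q — 2 points.

2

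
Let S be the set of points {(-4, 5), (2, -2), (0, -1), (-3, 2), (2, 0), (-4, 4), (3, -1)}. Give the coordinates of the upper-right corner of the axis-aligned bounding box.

x-range [-4, 3], y-range [-2, 5].
The upper-right corner is (3, 5).

(3, 5)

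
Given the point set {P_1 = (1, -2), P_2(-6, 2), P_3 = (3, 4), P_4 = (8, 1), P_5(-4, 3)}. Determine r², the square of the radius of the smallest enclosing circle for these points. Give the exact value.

By Welzl's lemma the MEC is supported by two points (diametrically opposite) or three points (on a circumcircle).
The farthest pair is P_2–P_4 with squared distance 197. The circle on this segment as diameter has centre (1, 1.5) and r² = 197/4 = 49.25.
Check P_1: distance² to centre = 12.25 ≤ 49.25, so it lies inside.
All remaining points lie in this disk, and no smaller disk contains both endpoints, so this is the minimum enclosing circle.

49.25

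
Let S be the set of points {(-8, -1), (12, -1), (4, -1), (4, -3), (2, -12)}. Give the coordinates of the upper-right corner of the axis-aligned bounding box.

x-range [-8, 12], y-range [-12, -1].
The upper-right corner is (12, -1).

(12, -1)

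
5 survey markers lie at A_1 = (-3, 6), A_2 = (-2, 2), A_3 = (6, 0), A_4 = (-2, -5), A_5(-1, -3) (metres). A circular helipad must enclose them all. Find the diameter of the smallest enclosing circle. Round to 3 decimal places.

The minimum enclosing circle of a finite set is fixed by two of the points (as a diameter) or three (as a circumcircle).
The minimum enclosing circle is determined by three boundary points: A_1, A_3, A_4.
Their circumcentre is (-1/62, 45/62) with r² = 70577/1922.
The farthest remaining point A_5 is at distance² 28541/1922 ≤ 70577/1922.
Diameter = 2r = 2√(70577/1922) ≈ 12.120.

12.120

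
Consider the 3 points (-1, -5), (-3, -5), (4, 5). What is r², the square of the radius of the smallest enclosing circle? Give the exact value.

Call the three points A, B, C in the order given.
Side lengths²: AB² = 4, AC² = 125, BC² = 149.
Since BC² = 149 ≥ 125 + 4 = 129, the angle opposite BC is not acute, so the smallest enclosing circle has BC as diameter.
Centre = midpoint of BC = (0.5, 0), r² = 149/4 = 37.25.

37.25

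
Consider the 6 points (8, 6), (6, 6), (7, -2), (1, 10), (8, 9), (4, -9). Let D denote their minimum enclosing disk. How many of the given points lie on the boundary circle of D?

3

The minimum enclosing circle is determined by three boundary points: (1, 10), (8, 9), (4, -9).
Their circumcentre is (42/13, 8/13) with r² = 15725/169.
The farthest remaining point (8, 6) is at distance² 8744/169 ≤ 15725/169.
The points at distance exactly r from the centre are (1, 10), (8, 9), (4, -9) — 3 points.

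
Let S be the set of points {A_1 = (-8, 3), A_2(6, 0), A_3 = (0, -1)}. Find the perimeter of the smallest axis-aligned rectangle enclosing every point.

36

Width = max x − min x = 6 − (-8) = 14.
Height = max y − min y = 3 − (-1) = 4.
Perimeter = 2(14 + 4) = 36.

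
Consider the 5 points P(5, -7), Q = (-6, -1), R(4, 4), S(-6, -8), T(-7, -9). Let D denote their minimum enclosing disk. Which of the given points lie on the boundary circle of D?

R, T

The minimum enclosing circle of a finite set is fixed by two of the points (as a diameter) or three (as a circumcircle).
The farthest pair is R–T with squared distance 290. The circle on this segment as diameter has centre (-1.5, -2.5) and r² = 290/4 = 72.5.
Check P: distance² to centre = 62.5 ≤ 72.5, so it lies inside.
All remaining points lie in this disk, and no smaller disk contains both endpoints, so this is the minimum enclosing circle.
The points at distance exactly r from the centre are R, T — 2 points.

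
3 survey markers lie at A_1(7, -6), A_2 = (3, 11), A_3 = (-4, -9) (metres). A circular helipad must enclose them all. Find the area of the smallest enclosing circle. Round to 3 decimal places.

Side lengths²: A_1A_2² = 305, A_1A_3² = 130, A_2A_3² = 449.
Since A_2A_3² = 449 ≥ 305 + 130 = 435, the angle opposite A_2A_3 is not acute, so the smallest enclosing circle has A_2A_3 as diameter.
Centre = midpoint of A_2A_3 = (-0.5, 1), r² = 449/4 = 112.25.
Area = π·r² = π·112.25 ≈ 352.644.

352.644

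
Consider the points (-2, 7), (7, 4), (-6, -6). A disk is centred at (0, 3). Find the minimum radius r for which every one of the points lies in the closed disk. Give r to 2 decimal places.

The required radius is the distance from (0, 3) to the farthest point.
Squared distances: 20, 50, 117.
Maximum is 117, attained at (-6, -6).
r = √117 ≈ 10.82.

10.82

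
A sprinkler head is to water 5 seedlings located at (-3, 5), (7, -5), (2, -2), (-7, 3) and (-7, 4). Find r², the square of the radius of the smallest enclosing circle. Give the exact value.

A smallest enclosing disk is always determined by at most three of the input points on its boundary.
The farthest pair is (7, -5)–(-7, 4) with squared distance 277. The circle on this segment as diameter has centre (0, -0.5) and r² = 277/4 = 69.25.
Check (-3, 5): distance² to centre = 39.25 ≤ 69.25, so it lies inside.
All remaining points lie in this disk, and no smaller disk contains both endpoints, so this is the minimum enclosing circle.

69.25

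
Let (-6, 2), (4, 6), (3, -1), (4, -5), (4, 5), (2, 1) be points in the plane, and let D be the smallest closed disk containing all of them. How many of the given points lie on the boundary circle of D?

The minimum enclosing circle is determined by three boundary points: (-6, 2), (4, 6), (4, -5).
Their circumcentre is (0.4, 0.5) with r² = 43.21.
The farthest remaining point (4, 5) is at distance² 33.21 ≤ 43.21.
The points at distance exactly r from the centre are (-6, 2), (4, 6), (4, -5) — 3 points.

3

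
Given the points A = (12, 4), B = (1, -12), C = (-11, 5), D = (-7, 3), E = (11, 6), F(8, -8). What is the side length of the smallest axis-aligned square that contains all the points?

The bounding box has width 23 and height 18.
An axis-aligned square enclosing the set must have side ≥ max(width, height).
So the minimum side is max(23, 18) = 23.

23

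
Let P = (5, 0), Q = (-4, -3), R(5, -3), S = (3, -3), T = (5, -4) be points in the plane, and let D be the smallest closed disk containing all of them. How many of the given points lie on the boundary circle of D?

By Welzl's lemma the MEC is supported by two points (diametrically opposite) or three points (on a circumcircle).
The minimum enclosing circle is determined by three boundary points: P, Q, T.
Their circumcentre is (2/3, -2) with r² = 205/9.
The farthest remaining point R is at distance² 178/9 ≤ 205/9.
The points at distance exactly r from the centre are P, Q, T — 3 points.

3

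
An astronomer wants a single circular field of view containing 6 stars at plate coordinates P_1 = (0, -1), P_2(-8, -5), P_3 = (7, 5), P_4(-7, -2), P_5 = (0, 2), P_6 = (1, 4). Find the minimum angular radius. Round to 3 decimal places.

A smallest enclosing disk is always determined by at most three of the input points on its boundary.
The farthest pair is P_2–P_3 with squared distance 325. The circle on this segment as diameter has centre (-0.5, 0) and r² = 325/4 = 81.25.
Check P_1: distance² to centre = 1.25 ≤ 81.25, so it lies inside.
All remaining points lie in this disk, and no smaller disk contains both endpoints, so this is the minimum enclosing circle.
r = √(81.25) ≈ 9.014.

9.014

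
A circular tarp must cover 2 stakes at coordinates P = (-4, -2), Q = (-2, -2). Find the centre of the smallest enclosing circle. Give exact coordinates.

(-3, -2)

The smallest circle enclosing two points has them as diameter endpoints.
Centre = midpoint = (-3, -2); r² = |PQ|²/4 = 4/4 = 1.
Centre = (-3, -2).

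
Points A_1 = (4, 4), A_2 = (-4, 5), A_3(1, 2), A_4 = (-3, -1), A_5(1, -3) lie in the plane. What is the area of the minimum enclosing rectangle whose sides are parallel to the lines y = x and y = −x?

78

In coordinates u = x + y, v = x − y the rectangle is axis-aligned; the map (x,y)→(u,v) scales areas by 2.
u-values: 8, 1, 3, -4, -2; range = 8 − (-4) = 12.
v-values: 0, -9, -1, -2, 4; range = 4 − (-9) = 13.
Area = (12 × 13) / 2 = 78.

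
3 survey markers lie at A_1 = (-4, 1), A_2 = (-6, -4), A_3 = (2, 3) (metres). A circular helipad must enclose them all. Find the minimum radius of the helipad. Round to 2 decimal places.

5.32

Side lengths²: A_1A_2² = 29, A_1A_3² = 40, A_2A_3² = 113.
Since A_2A_3² = 113 ≥ 40 + 29 = 69, the angle opposite A_2A_3 is not acute, so the smallest enclosing circle has A_2A_3 as diameter.
Centre = midpoint of A_2A_3 = (-2, -0.5), r² = 113/4 = 28.25.
r = √(28.25) ≈ 5.32.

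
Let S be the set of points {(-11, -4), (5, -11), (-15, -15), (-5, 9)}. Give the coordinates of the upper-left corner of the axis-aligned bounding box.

x-range [-15, 5], y-range [-15, 9].
The upper-left corner is (-15, 9).

(-15, 9)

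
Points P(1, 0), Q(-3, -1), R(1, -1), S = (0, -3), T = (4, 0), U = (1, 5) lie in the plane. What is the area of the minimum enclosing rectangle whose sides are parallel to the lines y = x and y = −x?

40

In coordinates u = x + y, v = x − y the rectangle is axis-aligned; the map (x,y)→(u,v) scales areas by 2.
u-values: 1, -4, 0, -3, 4, 6; range = 6 − (-4) = 10.
v-values: 1, -2, 2, 3, 4, -4; range = 4 − (-4) = 8.
Area = (10 × 8) / 2 = 40.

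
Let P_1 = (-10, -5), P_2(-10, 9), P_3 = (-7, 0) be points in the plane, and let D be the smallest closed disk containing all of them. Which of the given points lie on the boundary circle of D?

Side lengths²: P_1P_2² = 196, P_1P_3² = 34, P_2P_3² = 90.
Since P_1P_2² = 196 ≥ 90 + 34 = 124, the angle opposite P_1P_2 is not acute, so the smallest enclosing circle has P_1P_2 as diameter.
Centre = midpoint of P_1P_2 = (-10, 2), r² = 196/4 = 49.
The points at distance exactly r from the centre are P_1, P_2 — 2 points.

P_1, P_2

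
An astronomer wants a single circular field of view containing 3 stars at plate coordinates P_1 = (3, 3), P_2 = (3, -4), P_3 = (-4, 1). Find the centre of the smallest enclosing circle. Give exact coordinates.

(3/14, -0.5)

Side lengths²: P_1P_2² = 49, P_1P_3² = 53, P_2P_3² = 74.
Since P_2P_3² = 74 < 53 + 49 = 102, the triangle is acute, so the smallest enclosing circle is the circumcircle.
Circumcentre = (3/14, -0.5), r² = 1961/98.
Centre = (3/14, -0.5).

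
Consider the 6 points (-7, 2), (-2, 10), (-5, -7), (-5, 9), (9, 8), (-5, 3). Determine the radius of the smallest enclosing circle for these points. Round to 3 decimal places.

A smallest enclosing disk is always determined by at most three of the input points on its boundary.
The minimum enclosing circle is determined by three boundary points: (-5, -7), (-5, 9), (9, 8).
Their circumcentre is (41/28, 1) with r² = 82937/784.
The farthest remaining point (-2, 10) is at distance² 72913/784 ≤ 82937/784.
r = √(82937/784) ≈ 10.285.

10.285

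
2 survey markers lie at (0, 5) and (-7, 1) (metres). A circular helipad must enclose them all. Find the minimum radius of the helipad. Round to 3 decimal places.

The smallest circle enclosing two points has them as diameter endpoints.
Centre = midpoint = (-3.5, 3); r² = |(0, 5)−(-7, 1)|²/4 = 65/4 = 16.25.
r = √(16.25) ≈ 4.031.

4.031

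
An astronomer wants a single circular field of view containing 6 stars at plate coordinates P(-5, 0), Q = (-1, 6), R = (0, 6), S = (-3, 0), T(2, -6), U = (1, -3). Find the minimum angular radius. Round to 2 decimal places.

6.18

The farthest pair is Q–T with squared distance 153. The circle on this segment as diameter has centre (0.5, 0) and r² = 153/4 = 38.25.
Check P: distance² to centre = 30.25 ≤ 38.25, so it lies inside.
All remaining points lie in this disk, and no smaller disk contains both endpoints, so this is the minimum enclosing circle.
r = √(38.25) ≈ 6.18.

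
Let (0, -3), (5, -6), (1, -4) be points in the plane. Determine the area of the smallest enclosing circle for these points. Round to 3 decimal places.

Call the three points A, B, C in the order given.
Side lengths²: AB² = 34, AC² = 2, BC² = 20.
Since AB² = 34 ≥ 20 + 2 = 22, the angle opposite AB is not acute, so the smallest enclosing circle has AB as diameter.
Centre = midpoint of AB = (2.5, -4.5), r² = 34/4 = 8.5.
Area = π·r² = π·8.5 ≈ 26.704.

26.704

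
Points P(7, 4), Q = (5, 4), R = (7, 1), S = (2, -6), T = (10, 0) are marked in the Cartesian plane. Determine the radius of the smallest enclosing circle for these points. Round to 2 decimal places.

The farthest pair is P–S with squared distance 125. The circle on this segment as diameter has centre (4.5, -1) and r² = 125/4 = 31.25.
Check Q: distance² to centre = 25.25 ≤ 31.25, so it lies inside.
All remaining points lie in this disk, and no smaller disk contains both endpoints, so this is the minimum enclosing circle.
r = √(31.25) ≈ 5.59.

5.59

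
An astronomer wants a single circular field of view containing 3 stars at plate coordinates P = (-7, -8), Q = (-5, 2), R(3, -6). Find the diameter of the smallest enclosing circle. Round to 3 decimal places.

Side lengths²: PQ² = 104, PR² = 104, QR² = 128.
Since QR² = 128 < 104 + 104 = 208, the triangle is acute, so the smallest enclosing circle is the circumcircle.
Circumcentre = (-8/3, -11/3), r² = 338/9.
Diameter = 2r = 2√(338/9) ≈ 12.257.

12.257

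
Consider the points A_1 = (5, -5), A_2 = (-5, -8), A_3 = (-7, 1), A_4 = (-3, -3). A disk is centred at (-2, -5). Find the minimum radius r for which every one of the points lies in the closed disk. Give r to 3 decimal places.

The required radius is the distance from (-2, -5) to the farthest point.
Squared distances: 49, 18, 61, 5.
Maximum is 61, attained at A_3.
r = √61 ≈ 7.810.

7.810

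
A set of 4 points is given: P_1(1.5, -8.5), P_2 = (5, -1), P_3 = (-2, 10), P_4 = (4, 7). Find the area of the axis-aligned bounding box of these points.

x ranges over [-2, 5], width 7.
y ranges over [-8.5, 10], height 18.5.
Area = 7 × 18.5 = 129.5.

129.5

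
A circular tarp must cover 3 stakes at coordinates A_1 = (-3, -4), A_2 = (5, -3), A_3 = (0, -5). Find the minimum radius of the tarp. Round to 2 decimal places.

Side lengths²: A_1A_2² = 65, A_1A_3² = 10, A_2A_3² = 29.
Since A_1A_2² = 65 ≥ 29 + 10 = 39, the angle opposite A_1A_2 is not acute, so the smallest enclosing circle has A_1A_2 as diameter.
Centre = midpoint of A_1A_2 = (1, -3.5), r² = 65/4 = 16.25.
r = √(16.25) ≈ 4.03.

4.03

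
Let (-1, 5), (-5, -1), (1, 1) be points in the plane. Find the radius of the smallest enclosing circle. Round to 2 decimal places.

3.64

Call the three points A, B, C in the order given.
Side lengths²: AB² = 52, AC² = 20, BC² = 40.
Since AB² = 52 < 40 + 20 = 60, the triangle is acute, so the smallest enclosing circle is the circumcircle.
Circumcentre = (-18/7, 12/7), r² = 650/49.
r = √(650/49) ≈ 3.64.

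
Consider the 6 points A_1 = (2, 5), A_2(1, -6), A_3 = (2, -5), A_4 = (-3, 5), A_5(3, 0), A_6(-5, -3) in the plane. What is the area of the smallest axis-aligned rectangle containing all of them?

88

x ranges over [-5, 3], width 8.
y ranges over [-6, 5], height 11.
Area = 8 × 11 = 88.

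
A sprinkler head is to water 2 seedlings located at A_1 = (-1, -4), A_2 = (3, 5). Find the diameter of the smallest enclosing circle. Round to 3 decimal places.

The smallest circle enclosing two points has them as diameter endpoints.
Centre = midpoint = (1, 0.5); r² = |A_1A_2|²/4 = 97/4 = 24.25.
Diameter = 2r = 2√(24.25) ≈ 9.849.

9.849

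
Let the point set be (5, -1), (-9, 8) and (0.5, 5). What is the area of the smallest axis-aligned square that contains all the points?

196

The bounding box has width 14 and height 9.
An axis-aligned square enclosing the set must have side ≥ max(width, height).
So the minimum side is max(14, 9) = 14.
Area = 14² = 196.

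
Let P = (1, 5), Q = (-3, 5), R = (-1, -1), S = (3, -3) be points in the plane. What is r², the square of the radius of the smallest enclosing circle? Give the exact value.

25

By Welzl's lemma the MEC is supported by two points (diametrically opposite) or three points (on a circumcircle).
The farthest pair is Q–S with squared distance 100. The circle on this segment as diameter has centre (0, 1) and r² = 100/4 = 25.
Check P: distance² to centre = 17 ≤ 25, so it lies inside.
All remaining points lie in this disk, and no smaller disk contains both endpoints, so this is the minimum enclosing circle.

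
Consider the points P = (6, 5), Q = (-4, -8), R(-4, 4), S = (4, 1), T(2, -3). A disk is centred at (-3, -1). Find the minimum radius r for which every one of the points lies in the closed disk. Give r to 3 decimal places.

The required radius is the distance from (-3, -1) to the farthest point.
Squared distances: 117, 50, 26, 53, 29.
Maximum is 117, attained at P.
r = √117 ≈ 10.817.

10.817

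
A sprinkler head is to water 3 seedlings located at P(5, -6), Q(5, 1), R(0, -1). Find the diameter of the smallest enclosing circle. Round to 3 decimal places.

Side lengths²: PQ² = 49, PR² = 50, QR² = 29.
Since PR² = 50 < 49 + 29 = 78, the triangle is acute, so the smallest enclosing circle is the circumcircle.
Circumcentre = (3.5, -2.5), r² = 14.5.
Diameter = 2r = 2√(14.5) ≈ 7.616.

7.616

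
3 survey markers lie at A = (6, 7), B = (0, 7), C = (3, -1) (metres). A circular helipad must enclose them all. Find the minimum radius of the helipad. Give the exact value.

Side lengths²: AB² = 36, AC² = 73, BC² = 73.
Since BC² = 73 < 73 + 36 = 109, the triangle is acute, so the smallest enclosing circle is the circumcircle.
Circumcentre = (3, 3.5625), r² = 20.81640625.
r = √(20.81640625) = 4.5625.

4.5625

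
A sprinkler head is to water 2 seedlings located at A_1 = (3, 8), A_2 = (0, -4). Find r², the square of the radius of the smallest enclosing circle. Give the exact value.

38.25

The smallest circle enclosing two points has them as diameter endpoints.
Centre = midpoint = (1.5, 2); r² = |A_1A_2|²/4 = 153/4 = 38.25.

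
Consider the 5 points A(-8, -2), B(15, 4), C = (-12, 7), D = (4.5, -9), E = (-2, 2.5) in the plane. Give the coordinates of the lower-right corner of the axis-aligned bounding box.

x-range [-12, 15], y-range [-9, 7].
The lower-right corner is (15, -9).

(15, -9)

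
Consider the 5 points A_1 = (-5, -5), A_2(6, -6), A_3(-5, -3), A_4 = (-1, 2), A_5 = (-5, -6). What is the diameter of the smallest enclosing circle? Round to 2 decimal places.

11.88

By Welzl's lemma the MEC is supported by two points (diametrically opposite) or three points (on a circumcircle).
The minimum enclosing circle is determined by three boundary points: A_2, A_4, A_5.
Their circumcentre is (0.5, -3.75) with r² = 35.3125.
The farthest remaining point A_1 is at distance² 31.8125 ≤ 35.3125.
Diameter = 2r = 2√(35.3125) ≈ 11.88.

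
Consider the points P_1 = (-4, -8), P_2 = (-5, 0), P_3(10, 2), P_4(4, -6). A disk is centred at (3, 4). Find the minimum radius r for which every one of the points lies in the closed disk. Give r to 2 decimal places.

13.89

The required radius is the distance from (3, 4) to the farthest point.
Squared distances: 193, 80, 53, 101.
Maximum is 193, attained at P_1.
r = √193 ≈ 13.89.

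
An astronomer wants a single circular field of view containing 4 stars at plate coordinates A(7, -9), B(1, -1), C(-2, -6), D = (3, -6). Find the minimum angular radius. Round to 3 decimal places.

5.122

A smallest enclosing disk is always determined by at most three of the input points on its boundary.
The minimum enclosing circle is determined by three boundary points: A, B, C.
Their circumcentre is (28/9, -17/3) with r² = 2125/81.
The farthest remaining point D is at distance² 10/81 ≤ 2125/81.
r = √(2125/81) ≈ 5.122.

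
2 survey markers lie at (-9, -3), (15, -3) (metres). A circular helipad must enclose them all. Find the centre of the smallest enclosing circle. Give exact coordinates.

(3, -3)

The smallest circle enclosing two points has them as diameter endpoints.
Centre = midpoint = (3, -3); r² = |(-9, -3)−(15, -3)|²/4 = 576/4 = 144.
Centre = (3, -3).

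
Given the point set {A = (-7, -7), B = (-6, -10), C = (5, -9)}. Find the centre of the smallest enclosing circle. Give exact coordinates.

(-1, -8)

Side lengths²: AB² = 10, AC² = 148, BC² = 122.
Since AC² = 148 ≥ 122 + 10 = 132, the angle opposite AC is not acute, so the smallest enclosing circle has AC as diameter.
Centre = midpoint of AC = (-1, -8), r² = 148/4 = 37.
Centre = (-1, -8).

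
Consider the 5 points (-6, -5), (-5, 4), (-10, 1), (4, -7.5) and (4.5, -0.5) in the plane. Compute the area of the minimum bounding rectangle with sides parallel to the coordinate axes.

x ranges over [-10, 4.5], width 14.5.
y ranges over [-7.5, 4], height 11.5.
Area = 14.5 × 11.5 = 166.75.

166.75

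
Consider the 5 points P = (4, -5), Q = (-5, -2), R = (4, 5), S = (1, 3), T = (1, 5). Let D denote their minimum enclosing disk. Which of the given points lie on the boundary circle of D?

The minimum enclosing circle is determined by three boundary points: P, Q, R.
Their circumcentre is (2/3, 0) with r² = 325/9.
The farthest remaining point T is at distance² 226/9 ≤ 325/9.
The points at distance exactly r from the centre are P, Q, R — 3 points.

P, Q, R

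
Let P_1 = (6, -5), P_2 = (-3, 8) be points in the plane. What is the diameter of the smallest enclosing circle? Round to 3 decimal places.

The smallest circle enclosing two points has them as diameter endpoints.
Centre = midpoint = (1.5, 1.5); r² = |P_1P_2|²/4 = 250/4 = 62.5.
Diameter = 2r = 2√(62.5) ≈ 15.811.

15.811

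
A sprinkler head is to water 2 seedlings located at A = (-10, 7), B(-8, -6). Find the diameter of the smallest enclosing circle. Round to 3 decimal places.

13.153

The smallest circle enclosing two points has them as diameter endpoints.
Centre = midpoint = (-9, 0.5); r² = |AB|²/4 = 173/4 = 43.25.
Diameter = 2r = 2√(43.25) ≈ 13.153.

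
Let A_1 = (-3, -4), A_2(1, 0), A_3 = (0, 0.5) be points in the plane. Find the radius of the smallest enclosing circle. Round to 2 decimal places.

Side lengths²: A_1A_2² = 32, A_1A_3² = 29.25, A_2A_3² = 1.25.
Since A_1A_2² = 32 ≥ 29.25 + 1.25 = 30.5, the angle opposite A_1A_2 is not acute, so the smallest enclosing circle has A_1A_2 as diameter.
Centre = midpoint of A_1A_2 = (-1, -2), r² = 32/4 = 8.
r = √8 ≈ 2.83.

2.83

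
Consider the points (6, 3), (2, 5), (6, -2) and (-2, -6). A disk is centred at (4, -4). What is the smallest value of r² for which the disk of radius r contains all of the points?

85

The required radius is the distance from (4, -4) to the farthest point.
Squared distances: 53, 85, 8, 40.
Maximum is 85, attained at (2, 5).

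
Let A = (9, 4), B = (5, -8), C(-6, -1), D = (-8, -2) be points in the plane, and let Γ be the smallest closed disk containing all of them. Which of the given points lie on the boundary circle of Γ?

A, B, D

By Welzl's lemma the MEC is supported by two points (diametrically opposite) or three points (on a circumcircle).
The minimum enclosing circle is determined by three boundary points: A, B, D.
Their circumcentre is (5/6, 1/18) with r² = 13325/162.
The farthest remaining point C is at distance² 7745/162 ≤ 13325/162.
The points at distance exactly r from the centre are A, B, D — 3 points.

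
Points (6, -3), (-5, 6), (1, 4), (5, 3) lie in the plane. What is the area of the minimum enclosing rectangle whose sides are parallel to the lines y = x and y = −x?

70

In coordinates u = x + y, v = x − y the rectangle is axis-aligned; the map (x,y)→(u,v) scales areas by 2.
u-values: 3, 1, 5, 8; range = 8 − 1 = 7.
v-values: 9, -11, -3, 2; range = 9 − (-11) = 20.
Area = (7 × 20) / 2 = 70.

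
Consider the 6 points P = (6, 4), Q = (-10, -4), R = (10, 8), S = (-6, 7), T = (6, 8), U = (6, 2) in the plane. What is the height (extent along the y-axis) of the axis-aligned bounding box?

max y = 8, min y = -4, so height = 12.

12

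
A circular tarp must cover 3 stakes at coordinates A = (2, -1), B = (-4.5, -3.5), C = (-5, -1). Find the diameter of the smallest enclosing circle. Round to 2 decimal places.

Side lengths²: AB² = 48.5, AC² = 49, BC² = 6.5.
Since AC² = 49 < 48.5 + 6.5 = 55, the triangle is acute, so the smallest enclosing circle is the circumcircle.
Circumcentre = (-1.5, -1.6), r² = 12.61.
Diameter = 2r = 2√(12.61) ≈ 7.10.

7.10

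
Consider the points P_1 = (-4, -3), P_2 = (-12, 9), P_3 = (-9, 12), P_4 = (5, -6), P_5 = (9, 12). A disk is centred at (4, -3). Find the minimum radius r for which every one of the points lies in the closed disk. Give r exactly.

20

The required radius is the distance from (4, -3) to the farthest point.
Squared distances: 64, 400, 394, 10, 250.
Maximum is 400, attained at P_2.
r = √400 = 20.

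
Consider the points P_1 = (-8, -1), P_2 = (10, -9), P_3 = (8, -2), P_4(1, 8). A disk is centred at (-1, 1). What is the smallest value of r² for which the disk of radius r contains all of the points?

The required radius is the distance from (-1, 1) to the farthest point.
Squared distances: 53, 221, 90, 53.
Maximum is 221, attained at P_2.

221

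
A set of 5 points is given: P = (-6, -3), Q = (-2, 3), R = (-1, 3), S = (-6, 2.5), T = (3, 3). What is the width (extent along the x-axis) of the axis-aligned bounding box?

max x = 3, min x = -6, so width = 9.

9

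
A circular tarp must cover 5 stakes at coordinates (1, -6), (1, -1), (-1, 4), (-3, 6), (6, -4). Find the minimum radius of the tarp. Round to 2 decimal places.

6.74

The minimum enclosing circle of a finite set is fixed by two of the points (as a diameter) or three (as a circumcircle).
The minimum enclosing circle is determined by three boundary points: (1, -6), (-3, 6), (6, -4).
Their circumcentre is (41/34, 25/34) with r² = 26245/578.
The farthest remaining point (-1, 4) is at distance² 8973/578 ≤ 26245/578.
r = √(26245/578) ≈ 6.74.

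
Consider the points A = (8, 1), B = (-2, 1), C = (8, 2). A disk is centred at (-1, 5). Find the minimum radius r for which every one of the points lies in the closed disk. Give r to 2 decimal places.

The required radius is the distance from (-1, 5) to the farthest point.
Squared distances: 97, 17, 90.
Maximum is 97, attained at A.
r = √97 ≈ 9.85.

9.85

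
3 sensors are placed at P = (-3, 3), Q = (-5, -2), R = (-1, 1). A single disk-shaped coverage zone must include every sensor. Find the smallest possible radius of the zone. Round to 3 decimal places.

Side lengths²: PQ² = 29, PR² = 8, QR² = 25.
Since PQ² = 29 < 25 + 8 = 33, the triangle is acute, so the smallest enclosing circle is the circumcircle.
Circumcentre = (-51/14, 5/14), r² = 725/98.
r = √(725/98) ≈ 2.720.

2.720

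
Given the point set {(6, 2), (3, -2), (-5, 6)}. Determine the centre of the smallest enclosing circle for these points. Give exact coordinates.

Call the three points A, B, C in the order given.
Side lengths²: AB² = 25, AC² = 137, BC² = 128.
Since AC² = 137 < 128 + 25 = 153, the triangle is acute, so the smallest enclosing circle is the circumcircle.
Circumcentre = (3/14, 45/14), r² = 3425/98.
Centre = (3/14, 45/14).

(3/14, 45/14)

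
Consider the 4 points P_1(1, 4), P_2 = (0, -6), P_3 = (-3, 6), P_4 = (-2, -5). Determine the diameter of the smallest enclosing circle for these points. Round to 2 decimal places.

12.37

The farthest pair is P_2–P_3 with squared distance 153. The circle on this segment as diameter has centre (-1.5, 0) and r² = 153/4 = 38.25.
Check P_1: distance² to centre = 22.25 ≤ 38.25, so it lies inside.
All remaining points lie in this disk, and no smaller disk contains both endpoints, so this is the minimum enclosing circle.
Diameter = 2r = 2√(38.25) ≈ 12.37.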